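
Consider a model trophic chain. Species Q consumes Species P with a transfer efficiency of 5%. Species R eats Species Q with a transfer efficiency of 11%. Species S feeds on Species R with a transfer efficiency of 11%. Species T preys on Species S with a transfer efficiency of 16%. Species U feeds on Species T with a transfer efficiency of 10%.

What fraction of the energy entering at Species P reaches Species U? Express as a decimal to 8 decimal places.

0.00000968

Product of link efficiencies: 0.05 × 0.11 × 0.11 × 0.16 × 0.1 = 0.00000968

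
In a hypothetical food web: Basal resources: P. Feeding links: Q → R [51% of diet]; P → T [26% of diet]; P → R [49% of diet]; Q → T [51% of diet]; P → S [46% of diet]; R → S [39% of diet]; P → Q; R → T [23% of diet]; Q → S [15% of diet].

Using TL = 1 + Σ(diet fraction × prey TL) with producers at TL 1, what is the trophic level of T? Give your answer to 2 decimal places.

2.86

Q: 1 + 1 = 2
R: 1 + (0.49×1 + 0.51×2) = 2.51
S: 1 + (0.39×2.51 + 0.15×2 + 0.46×1) = 2.7389
T: 1 + (0.26×1 + 0.23×2.51 + 0.51×2) = 2.8573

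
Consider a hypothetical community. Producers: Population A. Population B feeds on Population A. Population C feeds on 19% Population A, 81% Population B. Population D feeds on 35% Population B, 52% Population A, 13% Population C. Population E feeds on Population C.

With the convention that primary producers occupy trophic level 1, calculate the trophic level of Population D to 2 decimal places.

2.59

Population B: 1 + 1 = 2
Population C: 1 + (0.19×1 + 0.81×2) = 2.81
Population D: 1 + (0.35×2 + 0.52×1 + 0.13×2.81) = 2.5853
Population E: 1 + 2.81 = 3.81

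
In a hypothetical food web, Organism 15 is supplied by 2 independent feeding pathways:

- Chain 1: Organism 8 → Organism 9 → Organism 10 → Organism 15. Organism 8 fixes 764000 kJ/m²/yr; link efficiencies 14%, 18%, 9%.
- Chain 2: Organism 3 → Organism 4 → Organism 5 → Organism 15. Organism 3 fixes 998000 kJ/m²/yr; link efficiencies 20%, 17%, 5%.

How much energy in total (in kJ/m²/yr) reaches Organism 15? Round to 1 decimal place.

Chain 1: 764000 × 0.14 × 0.18 × 0.09 = 1732.752 kJ/m²/yr
Chain 2: 998000 × 0.2 × 0.17 × 0.05 = 1696.6 kJ/m²/yr
Total at Organism 15: 1732.752 + 1696.6 = 3429.352 kJ/m²/yr

3429.4 kJ/m²/yr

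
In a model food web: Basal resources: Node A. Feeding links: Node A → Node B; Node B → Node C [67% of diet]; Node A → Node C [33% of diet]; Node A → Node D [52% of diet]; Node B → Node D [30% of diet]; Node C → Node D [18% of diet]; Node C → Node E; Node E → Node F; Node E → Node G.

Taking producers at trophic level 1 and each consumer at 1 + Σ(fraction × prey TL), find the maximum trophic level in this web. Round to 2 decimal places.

Node B: 1 + 1 = 2
Node C: 1 + (0.67×2 + 0.33×1) = 2.67
Node D: 1 + (0.52×1 + 0.3×2 + 0.18×2.67) = 2.6006
Node E: 1 + 2.67 = 3.67
Node F: 1 + 3.67 = 4.67
Node G: 1 + 3.67 = 4.67

4.67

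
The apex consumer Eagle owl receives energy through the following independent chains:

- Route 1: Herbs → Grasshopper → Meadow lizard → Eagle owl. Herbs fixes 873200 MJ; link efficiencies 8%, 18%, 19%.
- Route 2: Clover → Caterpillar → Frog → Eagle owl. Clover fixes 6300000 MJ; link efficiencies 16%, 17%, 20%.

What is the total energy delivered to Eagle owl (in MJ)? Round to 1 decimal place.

Route 1: 873200 × 0.08 × 0.18 × 0.19 = 2389.0752 MJ
Route 2: 6300000 × 0.16 × 0.17 × 0.2 = 34272 MJ
Total at Eagle owl: 2389.0752 + 34272 = 36661.0752 MJ

36661.1 MJ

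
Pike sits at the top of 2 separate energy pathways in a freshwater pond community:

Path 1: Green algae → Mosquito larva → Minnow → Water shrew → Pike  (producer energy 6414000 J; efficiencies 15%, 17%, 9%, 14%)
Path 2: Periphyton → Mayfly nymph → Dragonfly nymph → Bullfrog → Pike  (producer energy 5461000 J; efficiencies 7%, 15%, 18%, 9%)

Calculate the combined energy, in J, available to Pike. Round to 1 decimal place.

Path 1: 6414000 × 0.15 × 0.17 × 0.09 × 0.14 = 2060.8182 J
Path 2: 5461000 × 0.07 × 0.15 × 0.18 × 0.09 = 928.9161 J
Total at Pike: 2060.8182 + 928.9161 = 2989.7343 J

2989.7 J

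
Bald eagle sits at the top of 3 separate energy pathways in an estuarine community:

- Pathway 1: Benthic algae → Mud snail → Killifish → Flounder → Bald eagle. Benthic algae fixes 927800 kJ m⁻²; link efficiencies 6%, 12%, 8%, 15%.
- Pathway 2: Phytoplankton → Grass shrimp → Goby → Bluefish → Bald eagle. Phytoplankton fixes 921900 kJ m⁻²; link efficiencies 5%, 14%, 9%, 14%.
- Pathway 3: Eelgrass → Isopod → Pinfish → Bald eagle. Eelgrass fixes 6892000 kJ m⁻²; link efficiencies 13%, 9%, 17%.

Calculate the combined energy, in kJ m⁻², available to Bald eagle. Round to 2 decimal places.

13869.66 kJ m⁻²

Pathway 1: 927800 × 0.06 × 0.12 × 0.08 × 0.15 = 80.16192 kJ m⁻²
Pathway 2: 921900 × 0.05 × 0.14 × 0.09 × 0.14 = 81.31158 kJ m⁻²
Pathway 3: 6892000 × 0.13 × 0.09 × 0.17 = 13708.188 kJ m⁻²
Total at Bald eagle: 80.16192 + 81.31158 + 13708.188 = 13869.6615 kJ m⁻²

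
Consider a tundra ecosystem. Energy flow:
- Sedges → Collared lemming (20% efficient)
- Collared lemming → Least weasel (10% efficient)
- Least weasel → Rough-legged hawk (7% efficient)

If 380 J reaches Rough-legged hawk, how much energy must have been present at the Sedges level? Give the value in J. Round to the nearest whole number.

Cumulative transfer efficiency: 0.2 × 0.1 × 0.07 = 0.0014
Sedges energy = 380 / 0.0014 = 271429 J

271429 J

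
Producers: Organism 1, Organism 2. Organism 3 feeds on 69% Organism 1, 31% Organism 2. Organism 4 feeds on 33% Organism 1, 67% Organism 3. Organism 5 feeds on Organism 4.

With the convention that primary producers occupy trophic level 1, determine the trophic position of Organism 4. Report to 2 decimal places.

Organism 3: 1 + (0.69×1 + 0.31×1) = 2
Organism 4: 1 + (0.33×1 + 0.67×2) = 2.67
Organism 5: 1 + 2.67 = 3.67

2.67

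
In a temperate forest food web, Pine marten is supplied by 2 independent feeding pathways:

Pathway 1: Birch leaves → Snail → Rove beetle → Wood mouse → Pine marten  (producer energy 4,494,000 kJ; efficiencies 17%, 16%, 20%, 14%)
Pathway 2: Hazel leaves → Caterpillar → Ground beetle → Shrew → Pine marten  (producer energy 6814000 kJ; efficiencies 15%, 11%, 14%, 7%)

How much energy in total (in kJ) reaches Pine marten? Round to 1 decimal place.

4524.5 kJ

Pathway 1: 4494000 × 0.17 × 0.16 × 0.2 × 0.14 = 3422.6304 kJ
Pathway 2: 6814000 × 0.15 × 0.11 × 0.14 × 0.07 = 1101.8238 kJ
Total at Pine marten: 3422.6304 + 1101.8238 = 4524.4542 kJ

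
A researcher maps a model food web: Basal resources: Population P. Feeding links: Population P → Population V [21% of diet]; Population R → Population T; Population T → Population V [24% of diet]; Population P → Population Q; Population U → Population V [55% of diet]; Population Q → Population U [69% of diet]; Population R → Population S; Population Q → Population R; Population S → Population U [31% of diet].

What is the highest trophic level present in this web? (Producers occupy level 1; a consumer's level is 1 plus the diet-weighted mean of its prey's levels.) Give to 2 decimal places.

4.16

Population Q: 1 + 1 = 2
Population R: 1 + 2 = 3
Population S: 1 + 3 = 4
Population T: 1 + 3 = 4
Population U: 1 + (0.69×2 + 0.31×4) = 3.62
Population V: 1 + (0.24×4 + 0.21×1 + 0.55×3.62) = 4.161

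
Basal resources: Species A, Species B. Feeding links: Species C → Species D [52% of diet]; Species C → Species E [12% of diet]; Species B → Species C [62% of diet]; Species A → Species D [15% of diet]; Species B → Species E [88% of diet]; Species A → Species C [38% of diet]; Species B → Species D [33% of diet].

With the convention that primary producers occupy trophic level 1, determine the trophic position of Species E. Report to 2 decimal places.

2.12

Species C: 1 + (0.62×1 + 0.38×1) = 2
Species D: 1 + (0.33×1 + 0.15×1 + 0.52×2) = 2.52
Species E: 1 + (0.12×2 + 0.88×1) = 2.12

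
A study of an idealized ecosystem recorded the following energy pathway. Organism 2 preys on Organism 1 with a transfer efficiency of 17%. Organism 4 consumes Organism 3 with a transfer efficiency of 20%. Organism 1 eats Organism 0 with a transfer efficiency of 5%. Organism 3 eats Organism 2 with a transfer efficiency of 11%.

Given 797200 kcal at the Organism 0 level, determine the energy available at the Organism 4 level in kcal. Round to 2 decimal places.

149.08 kcal

Organism 1: 797200 × 0.05 = 39860 kcal
Organism 2: 39860 × 0.17 = 6776.2 kcal
Organism 3: 6776.2 × 0.11 = 745.382 kcal
Organism 4: 745.382 × 0.2 = 149.0764 kcal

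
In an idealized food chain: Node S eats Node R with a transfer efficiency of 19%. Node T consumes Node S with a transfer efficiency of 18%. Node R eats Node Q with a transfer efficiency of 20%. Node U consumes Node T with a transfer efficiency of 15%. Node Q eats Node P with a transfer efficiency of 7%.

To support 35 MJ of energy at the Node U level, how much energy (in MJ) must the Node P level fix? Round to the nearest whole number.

Cumulative transfer efficiency: 0.07 × 0.2 × 0.19 × 0.18 × 0.15 = 0.00007182
Node P energy = 35 / 0.00007182 = 487329 MJ

487329 MJ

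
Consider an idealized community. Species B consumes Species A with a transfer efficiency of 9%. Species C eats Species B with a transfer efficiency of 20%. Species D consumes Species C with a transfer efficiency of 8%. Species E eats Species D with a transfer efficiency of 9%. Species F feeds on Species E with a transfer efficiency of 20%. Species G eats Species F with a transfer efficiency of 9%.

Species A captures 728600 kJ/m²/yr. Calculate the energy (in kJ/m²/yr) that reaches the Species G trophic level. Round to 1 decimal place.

1.7 kJ/m²/yr

Species B: 728600 × 0.09 = 65574 kJ/m²/yr
Species C: 65574 × 0.2 = 13114.8 kJ/m²/yr
Species D: 13114.8 × 0.08 = 1049.184 kJ/m²/yr
Species E: 1049.184 × 0.09 = 94.42656 kJ/m²/yr
Species F: 94.42656 × 0.2 = 18.885312 kJ/m²/yr
Species G: 18.885312 × 0.09 = 1.69967808 kJ/m²/yr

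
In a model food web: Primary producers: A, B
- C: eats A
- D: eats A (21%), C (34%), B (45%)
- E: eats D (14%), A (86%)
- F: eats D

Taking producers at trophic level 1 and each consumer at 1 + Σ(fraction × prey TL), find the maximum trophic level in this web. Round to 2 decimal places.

3.34

C: 1 + 1 = 2
D: 1 + (0.21×1 + 0.34×2 + 0.45×1) = 2.34
E: 1 + (0.14×2.34 + 0.86×1) = 2.1876
F: 1 + 2.34 = 3.34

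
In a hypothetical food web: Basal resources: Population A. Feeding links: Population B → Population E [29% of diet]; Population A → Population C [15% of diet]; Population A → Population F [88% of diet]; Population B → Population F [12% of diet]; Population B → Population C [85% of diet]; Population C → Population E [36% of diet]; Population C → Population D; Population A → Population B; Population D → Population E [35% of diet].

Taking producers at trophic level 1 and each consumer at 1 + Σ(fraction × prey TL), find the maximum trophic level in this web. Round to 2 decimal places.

3.95

Population B: 1 + 1 = 2
Population C: 1 + (0.85×2 + 0.15×1) = 2.85
Population D: 1 + 2.85 = 3.85
Population E: 1 + (0.35×3.85 + 0.36×2.85 + 0.29×2) = 3.9535
Population F: 1 + (0.88×1 + 0.12×2) = 2.12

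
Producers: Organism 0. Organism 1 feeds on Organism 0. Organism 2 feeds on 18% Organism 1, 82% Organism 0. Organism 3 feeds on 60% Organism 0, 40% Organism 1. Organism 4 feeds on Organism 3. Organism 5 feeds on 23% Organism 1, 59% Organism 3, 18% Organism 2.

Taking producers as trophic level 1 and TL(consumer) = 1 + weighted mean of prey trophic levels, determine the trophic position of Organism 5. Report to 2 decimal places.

Organism 1: 1 + 1 = 2
Organism 2: 1 + (0.18×2 + 0.82×1) = 2.18
Organism 3: 1 + (0.6×1 + 0.4×2) = 2.4
Organism 4: 1 + 2.4 = 3.4
Organism 5: 1 + (0.23×2 + 0.59×2.4 + 0.18×2.18) = 3.2684

3.27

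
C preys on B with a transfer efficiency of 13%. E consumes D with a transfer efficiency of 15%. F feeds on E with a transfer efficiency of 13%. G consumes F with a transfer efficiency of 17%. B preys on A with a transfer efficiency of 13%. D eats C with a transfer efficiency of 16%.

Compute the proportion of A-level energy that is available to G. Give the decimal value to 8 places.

0.00000896

Product of link efficiencies: 0.13 × 0.13 × 0.16 × 0.15 × 0.13 × 0.17 = 0.00000896376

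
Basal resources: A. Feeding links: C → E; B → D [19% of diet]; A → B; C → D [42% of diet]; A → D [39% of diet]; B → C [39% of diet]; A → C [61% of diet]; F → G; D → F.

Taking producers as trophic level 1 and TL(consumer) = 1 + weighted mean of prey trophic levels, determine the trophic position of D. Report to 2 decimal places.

2.77

B: 1 + 1 = 2
C: 1 + (0.39×2 + 0.61×1) = 2.39
D: 1 + (0.19×2 + 0.42×2.39 + 0.39×1) = 2.7738
E: 1 + 2.39 = 3.39
F: 1 + 2.7738 = 3.7738
G: 1 + 3.7738 = 4.7738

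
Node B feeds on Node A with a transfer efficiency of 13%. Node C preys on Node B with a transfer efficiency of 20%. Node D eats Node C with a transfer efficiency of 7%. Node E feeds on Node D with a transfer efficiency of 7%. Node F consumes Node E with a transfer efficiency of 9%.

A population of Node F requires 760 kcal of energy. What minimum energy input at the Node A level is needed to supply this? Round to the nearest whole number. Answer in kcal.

Cumulative transfer efficiency: 0.13 × 0.2 × 0.07 × 0.07 × 0.09 = 0.000011466
Node A energy = 760 / 0.000011466 = 66282923 kcal

66282923 kcal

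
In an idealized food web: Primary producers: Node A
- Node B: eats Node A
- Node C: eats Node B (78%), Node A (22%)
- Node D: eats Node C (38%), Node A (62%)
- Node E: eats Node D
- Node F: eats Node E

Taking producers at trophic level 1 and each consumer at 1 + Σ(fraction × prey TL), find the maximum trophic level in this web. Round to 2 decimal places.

4.68

Node B: 1 + 1 = 2
Node C: 1 + (0.78×2 + 0.22×1) = 2.78
Node D: 1 + (0.38×2.78 + 0.62×1) = 2.6764
Node E: 1 + 2.6764 = 3.6764
Node F: 1 + 3.6764 = 4.6764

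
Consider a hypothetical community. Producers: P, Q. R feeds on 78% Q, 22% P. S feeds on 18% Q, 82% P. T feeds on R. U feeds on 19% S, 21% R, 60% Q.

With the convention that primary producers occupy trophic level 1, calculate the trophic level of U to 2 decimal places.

R: 1 + (0.78×1 + 0.22×1) = 2
S: 1 + (0.18×1 + 0.82×1) = 2
T: 1 + 2 = 3
U: 1 + (0.19×2 + 0.21×2 + 0.6×1) = 2.4

2.40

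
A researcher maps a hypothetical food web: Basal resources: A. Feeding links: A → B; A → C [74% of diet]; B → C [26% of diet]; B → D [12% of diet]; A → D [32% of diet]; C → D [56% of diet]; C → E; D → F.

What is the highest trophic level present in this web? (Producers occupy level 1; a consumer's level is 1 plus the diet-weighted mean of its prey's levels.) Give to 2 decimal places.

3.83

B: 1 + 1 = 2
C: 1 + (0.74×1 + 0.26×2) = 2.26
D: 1 + (0.12×2 + 0.32×1 + 0.56×2.26) = 2.8256
E: 1 + 2.26 = 3.26
F: 1 + 2.8256 = 3.8256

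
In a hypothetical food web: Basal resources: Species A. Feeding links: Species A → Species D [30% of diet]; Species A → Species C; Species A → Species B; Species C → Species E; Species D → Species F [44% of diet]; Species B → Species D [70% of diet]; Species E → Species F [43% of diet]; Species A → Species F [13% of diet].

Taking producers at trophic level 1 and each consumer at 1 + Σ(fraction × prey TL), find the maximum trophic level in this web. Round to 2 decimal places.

Species B: 1 + 1 = 2
Species C: 1 + 1 = 2
Species D: 1 + (0.7×2 + 0.3×1) = 2.7
Species E: 1 + 2 = 3
Species F: 1 + (0.13×1 + 0.43×3 + 0.44×2.7) = 3.608

3.61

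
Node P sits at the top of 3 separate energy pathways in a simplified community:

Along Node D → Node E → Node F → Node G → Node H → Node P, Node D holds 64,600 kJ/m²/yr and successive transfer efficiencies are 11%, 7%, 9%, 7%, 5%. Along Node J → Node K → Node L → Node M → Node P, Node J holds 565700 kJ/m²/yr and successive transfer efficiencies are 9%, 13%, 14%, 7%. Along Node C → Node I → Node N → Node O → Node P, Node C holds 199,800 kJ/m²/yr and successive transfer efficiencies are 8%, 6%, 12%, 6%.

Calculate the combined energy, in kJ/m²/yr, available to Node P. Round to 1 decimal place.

Via Node D: 64600 × 0.11 × 0.07 × 0.09 × 0.07 × 0.05 = 0.1566873 kJ/m²/yr
Via Node J: 565700 × 0.09 × 0.13 × 0.14 × 0.07 = 64.863162 kJ/m²/yr
Via Node C: 199800 × 0.08 × 0.06 × 0.12 × 0.06 = 6.905088 kJ/m²/yr
Total at Node P: 0.1566873 + 64.863162 + 6.905088 = 71.9249373 kJ/m²/yr

71.9 kJ/m²/yr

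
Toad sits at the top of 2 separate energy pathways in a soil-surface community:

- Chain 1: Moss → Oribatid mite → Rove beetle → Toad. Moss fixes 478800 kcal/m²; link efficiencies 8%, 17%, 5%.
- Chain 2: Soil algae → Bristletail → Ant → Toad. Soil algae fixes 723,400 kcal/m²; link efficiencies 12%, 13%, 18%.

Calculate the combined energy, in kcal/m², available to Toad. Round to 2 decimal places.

2356.89 kcal/m²

Chain 1: 478800 × 0.08 × 0.17 × 0.05 = 325.584 kcal/m²
Chain 2: 723400 × 0.12 × 0.13 × 0.18 = 2031.3072 kcal/m²
Total at Toad: 325.584 + 2031.3072 = 2356.8912 kcal/m²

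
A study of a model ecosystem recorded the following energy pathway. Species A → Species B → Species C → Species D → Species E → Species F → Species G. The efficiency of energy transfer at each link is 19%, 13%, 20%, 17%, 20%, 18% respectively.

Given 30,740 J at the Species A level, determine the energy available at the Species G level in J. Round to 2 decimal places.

Species B: 30740 × 0.19 = 5840.6 J
Species C: 5840.6 × 0.13 = 759.278 J
Species D: 759.278 × 0.2 = 151.8556 J
Species E: 151.8556 × 0.17 = 25.815452 J
Species F: 25.815452 × 0.2 = 5.1630904 J
Species G: 5.1630904 × 0.18 = 0.929356272 J

0.93 J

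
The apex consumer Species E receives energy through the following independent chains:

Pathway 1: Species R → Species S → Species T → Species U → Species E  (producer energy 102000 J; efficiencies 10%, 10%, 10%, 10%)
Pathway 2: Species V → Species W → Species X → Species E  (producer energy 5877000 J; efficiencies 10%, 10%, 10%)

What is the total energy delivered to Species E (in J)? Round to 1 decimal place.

5887.2 J

Pathway 1: 102000 × 0.1 × 0.1 × 0.1 × 0.1 = 10.2 J
Pathway 2: 5877000 × 0.1 × 0.1 × 0.1 = 5877 J
Total at Species E: 10.2 + 5877 = 5887.2 J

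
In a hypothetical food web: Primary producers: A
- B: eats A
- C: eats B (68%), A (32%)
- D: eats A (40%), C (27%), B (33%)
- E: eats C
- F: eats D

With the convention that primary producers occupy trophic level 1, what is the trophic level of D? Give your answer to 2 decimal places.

B: 1 + 1 = 2
C: 1 + (0.68×2 + 0.32×1) = 2.68
D: 1 + (0.4×1 + 0.27×2.68 + 0.33×2) = 2.7836
E: 1 + 2.68 = 3.68
F: 1 + 2.7836 = 3.7836

2.78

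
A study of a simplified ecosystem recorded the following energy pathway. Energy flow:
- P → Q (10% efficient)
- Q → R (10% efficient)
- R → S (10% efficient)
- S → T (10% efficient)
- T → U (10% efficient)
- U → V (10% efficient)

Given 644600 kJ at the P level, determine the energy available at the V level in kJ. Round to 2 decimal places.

Q: 644600 × 0.1 = 64460 kJ
R: 64460 × 0.1 = 6446 kJ
S: 6446 × 0.1 = 644.6 kJ
T: 644.6 × 0.1 = 64.46 kJ
U: 64.46 × 0.1 = 6.446 kJ
V: 6.446 × 0.1 = 0.6446 kJ

0.64 kJ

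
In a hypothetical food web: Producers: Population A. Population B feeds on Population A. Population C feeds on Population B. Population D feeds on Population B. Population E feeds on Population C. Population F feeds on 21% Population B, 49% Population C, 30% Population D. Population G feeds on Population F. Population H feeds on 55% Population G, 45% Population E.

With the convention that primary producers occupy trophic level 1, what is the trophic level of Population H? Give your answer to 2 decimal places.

Population B: 1 + 1 = 2
Population C: 1 + 2 = 3
Population D: 1 + 2 = 3
Population E: 1 + 3 = 4
Population F: 1 + (0.21×2 + 0.49×3 + 0.3×3) = 3.79
Population G: 1 + 3.79 = 4.79
Population H: 1 + (0.55×4.79 + 0.45×4) = 5.4345

5.43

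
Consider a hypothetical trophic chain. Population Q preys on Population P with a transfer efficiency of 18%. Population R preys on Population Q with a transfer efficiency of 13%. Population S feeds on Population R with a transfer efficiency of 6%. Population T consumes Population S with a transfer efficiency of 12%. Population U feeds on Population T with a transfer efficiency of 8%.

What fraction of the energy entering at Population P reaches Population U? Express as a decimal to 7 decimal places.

0.0000135

Product of link efficiencies: 0.18 × 0.13 × 0.06 × 0.12 × 0.08 = 0.0000134784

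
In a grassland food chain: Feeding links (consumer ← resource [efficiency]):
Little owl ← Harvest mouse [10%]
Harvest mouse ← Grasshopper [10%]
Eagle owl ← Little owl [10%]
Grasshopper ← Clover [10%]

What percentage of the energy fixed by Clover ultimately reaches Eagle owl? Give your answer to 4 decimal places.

Product of link efficiencies: 0.1 × 0.1 × 0.1 × 0.1 = 0.0001
As a percentage: 0.0001 × 100 = 0.0100%

0.0100%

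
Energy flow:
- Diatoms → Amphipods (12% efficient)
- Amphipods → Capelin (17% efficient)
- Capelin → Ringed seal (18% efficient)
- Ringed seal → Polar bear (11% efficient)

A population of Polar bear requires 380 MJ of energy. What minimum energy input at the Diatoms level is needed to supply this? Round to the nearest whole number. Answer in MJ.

Cumulative transfer efficiency: 0.12 × 0.17 × 0.18 × 0.11 = 0.00040392
Diatoms energy = 380 / 0.00040392 = 940780 MJ

940780 MJ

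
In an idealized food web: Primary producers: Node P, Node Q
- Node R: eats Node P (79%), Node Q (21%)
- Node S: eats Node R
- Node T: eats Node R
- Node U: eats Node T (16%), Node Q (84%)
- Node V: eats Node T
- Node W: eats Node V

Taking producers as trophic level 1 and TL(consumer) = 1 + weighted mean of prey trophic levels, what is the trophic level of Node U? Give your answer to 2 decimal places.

Node R: 1 + (0.79×1 + 0.21×1) = 2
Node S: 1 + 2 = 3
Node T: 1 + 2 = 3
Node U: 1 + (0.16×3 + 0.84×1) = 2.32
Node V: 1 + 3 = 4
Node W: 1 + 4 = 5

2.32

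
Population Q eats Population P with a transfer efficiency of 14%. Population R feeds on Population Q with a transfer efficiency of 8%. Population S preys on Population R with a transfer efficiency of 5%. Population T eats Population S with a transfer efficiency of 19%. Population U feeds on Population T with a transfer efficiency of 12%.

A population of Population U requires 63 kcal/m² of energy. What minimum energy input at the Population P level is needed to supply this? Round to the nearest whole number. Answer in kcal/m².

Cumulative transfer efficiency: 0.14 × 0.08 × 0.05 × 0.19 × 0.12 = 0.000012768
Population P energy = 63 / 0.000012768 = 4934211 kcal/m²

4934211 kcal/m²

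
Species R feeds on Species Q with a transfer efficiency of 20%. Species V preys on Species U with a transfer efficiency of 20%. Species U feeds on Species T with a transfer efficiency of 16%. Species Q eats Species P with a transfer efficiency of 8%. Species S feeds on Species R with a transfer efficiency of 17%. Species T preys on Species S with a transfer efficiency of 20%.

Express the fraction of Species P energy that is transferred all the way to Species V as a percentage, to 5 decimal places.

Product of link efficiencies: 0.08 × 0.2 × 0.17 × 0.2 × 0.16 × 0.2 = 0.000017408
As a percentage: 0.000017408 × 100 = 0.00174%

0.00174%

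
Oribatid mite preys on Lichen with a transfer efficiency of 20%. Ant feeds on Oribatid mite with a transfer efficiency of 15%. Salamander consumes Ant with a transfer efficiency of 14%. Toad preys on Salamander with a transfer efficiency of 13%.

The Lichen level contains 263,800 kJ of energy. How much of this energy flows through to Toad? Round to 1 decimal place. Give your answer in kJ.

Oribatid mite: 263800 × 0.2 = 52760 kJ
Ant: 52760 × 0.15 = 7914 kJ
Salamander: 7914 × 0.14 = 1107.96 kJ
Toad: 1107.96 × 0.13 = 144.0348 kJ

144.0 kJ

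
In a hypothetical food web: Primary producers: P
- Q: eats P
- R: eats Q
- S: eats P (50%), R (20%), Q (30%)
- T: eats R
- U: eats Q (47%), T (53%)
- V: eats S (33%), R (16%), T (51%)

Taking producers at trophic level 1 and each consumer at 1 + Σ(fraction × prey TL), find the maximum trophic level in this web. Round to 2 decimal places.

Q: 1 + 1 = 2
R: 1 + 2 = 3
S: 1 + (0.5×1 + 0.2×3 + 0.3×2) = 2.7
T: 1 + 3 = 4
U: 1 + (0.47×2 + 0.53×4) = 4.06
V: 1 + (0.33×2.7 + 0.16×3 + 0.51×4) = 4.411

4.41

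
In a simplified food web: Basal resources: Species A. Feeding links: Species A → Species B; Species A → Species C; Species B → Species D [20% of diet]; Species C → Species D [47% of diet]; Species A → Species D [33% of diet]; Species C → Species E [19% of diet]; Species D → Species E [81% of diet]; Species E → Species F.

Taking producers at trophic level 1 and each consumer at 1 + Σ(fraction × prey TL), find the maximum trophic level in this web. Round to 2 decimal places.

Species B: 1 + 1 = 2
Species C: 1 + 1 = 2
Species D: 1 + (0.2×2 + 0.47×2 + 0.33×1) = 2.67
Species E: 1 + (0.19×2 + 0.81×2.67) = 3.5427
Species F: 1 + 3.5427 = 4.5427

4.54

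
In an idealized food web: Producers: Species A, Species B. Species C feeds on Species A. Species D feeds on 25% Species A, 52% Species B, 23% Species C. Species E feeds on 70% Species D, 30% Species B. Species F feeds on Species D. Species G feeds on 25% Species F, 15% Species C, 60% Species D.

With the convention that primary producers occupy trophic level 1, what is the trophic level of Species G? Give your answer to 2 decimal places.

3.45

Species C: 1 + 1 = 2
Species D: 1 + (0.25×1 + 0.52×1 + 0.23×2) = 2.23
Species E: 1 + (0.7×2.23 + 0.3×1) = 2.861
Species F: 1 + 2.23 = 3.23
Species G: 1 + (0.25×3.23 + 0.15×2 + 0.6×2.23) = 3.4455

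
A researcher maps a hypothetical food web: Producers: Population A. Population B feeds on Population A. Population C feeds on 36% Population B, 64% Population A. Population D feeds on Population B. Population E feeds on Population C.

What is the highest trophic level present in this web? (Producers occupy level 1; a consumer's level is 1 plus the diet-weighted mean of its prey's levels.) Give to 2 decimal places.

3.36

Population B: 1 + 1 = 2
Population C: 1 + (0.36×2 + 0.64×1) = 2.36
Population D: 1 + 2 = 3
Population E: 1 + 2.36 = 3.36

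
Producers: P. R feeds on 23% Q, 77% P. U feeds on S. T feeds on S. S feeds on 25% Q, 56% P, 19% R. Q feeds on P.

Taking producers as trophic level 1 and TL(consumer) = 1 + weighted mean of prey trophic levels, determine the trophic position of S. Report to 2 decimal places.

Q: 1 + 1 = 2
R: 1 + (0.23×2 + 0.77×1) = 2.23
S: 1 + (0.25×2 + 0.56×1 + 0.19×2.23) = 2.4837
T: 1 + 2.4837 = 3.4837
U: 1 + 2.4837 = 3.4837

2.48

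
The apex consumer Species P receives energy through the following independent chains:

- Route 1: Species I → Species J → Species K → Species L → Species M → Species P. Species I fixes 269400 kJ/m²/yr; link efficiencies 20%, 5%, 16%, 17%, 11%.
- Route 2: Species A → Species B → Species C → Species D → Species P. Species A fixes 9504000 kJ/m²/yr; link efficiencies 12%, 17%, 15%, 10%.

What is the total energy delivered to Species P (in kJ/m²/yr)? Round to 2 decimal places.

Route 1: 269400 × 0.2 × 0.05 × 0.16 × 0.17 × 0.11 = 8.060448 kJ/m²/yr
Route 2: 9504000 × 0.12 × 0.17 × 0.15 × 0.1 = 2908.224 kJ/m²/yr
Total at Species P: 8.060448 + 2908.224 = 2916.284448 kJ/m²/yr

2916.28 kJ/m²/yr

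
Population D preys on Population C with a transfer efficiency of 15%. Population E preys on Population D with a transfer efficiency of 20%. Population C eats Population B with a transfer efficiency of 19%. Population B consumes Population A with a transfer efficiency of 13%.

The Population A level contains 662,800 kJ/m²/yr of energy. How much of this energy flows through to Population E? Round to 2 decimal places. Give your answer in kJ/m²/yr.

Population B: 662800 × 0.13 = 86164 kJ/m²/yr
Population C: 86164 × 0.19 = 16371.16 kJ/m²/yr
Population D: 16371.16 × 0.15 = 2455.674 kJ/m²/yr
Population E: 2455.674 × 0.2 = 491.1348 kJ/m²/yr

491.13 kJ/m²/yr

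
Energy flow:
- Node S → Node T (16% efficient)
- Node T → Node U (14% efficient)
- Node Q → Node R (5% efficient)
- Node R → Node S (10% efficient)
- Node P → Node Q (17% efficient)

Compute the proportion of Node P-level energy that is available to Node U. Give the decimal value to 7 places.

0.0000190

Product of link efficiencies: 0.17 × 0.05 × 0.1 × 0.16 × 0.14 = 0.00001904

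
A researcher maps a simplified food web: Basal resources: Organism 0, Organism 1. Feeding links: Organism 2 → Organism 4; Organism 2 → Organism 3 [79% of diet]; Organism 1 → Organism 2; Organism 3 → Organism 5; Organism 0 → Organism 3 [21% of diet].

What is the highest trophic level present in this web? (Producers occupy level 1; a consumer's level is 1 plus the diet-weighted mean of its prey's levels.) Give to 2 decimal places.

3.79

Organism 2: 1 + 1 = 2
Organism 3: 1 + (0.79×2 + 0.21×1) = 2.79
Organism 4: 1 + 2 = 3
Organism 5: 1 + 2.79 = 3.79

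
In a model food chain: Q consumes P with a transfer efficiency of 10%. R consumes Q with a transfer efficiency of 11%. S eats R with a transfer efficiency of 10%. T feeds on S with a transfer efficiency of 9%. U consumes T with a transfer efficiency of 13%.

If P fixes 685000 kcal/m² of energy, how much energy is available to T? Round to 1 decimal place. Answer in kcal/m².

Q: 685000 × 0.1 = 68500 kcal/m²
R: 68500 × 0.11 = 7535 kcal/m²
S: 7535 × 0.1 = 753.5 kcal/m²
T: 753.5 × 0.09 = 67.815 kcal/m²

67.8 kcal/m²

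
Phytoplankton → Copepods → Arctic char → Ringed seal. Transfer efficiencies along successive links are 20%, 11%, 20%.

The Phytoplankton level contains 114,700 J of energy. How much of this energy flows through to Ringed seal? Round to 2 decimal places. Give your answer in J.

504.68 J

Copepods: 114700 × 0.2 = 22940 J
Arctic char: 22940 × 0.11 = 2523.4 J
Ringed seal: 2523.4 × 0.2 = 504.68 J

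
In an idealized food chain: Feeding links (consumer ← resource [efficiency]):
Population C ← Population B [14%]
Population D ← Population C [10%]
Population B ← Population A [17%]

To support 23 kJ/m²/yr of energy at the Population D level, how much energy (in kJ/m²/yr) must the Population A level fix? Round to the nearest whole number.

9664 kJ/m²/yr

Cumulative transfer efficiency: 0.17 × 0.14 × 0.1 = 0.00238
Population A energy = 23 / 0.00238 = 9664 kJ/m²/yr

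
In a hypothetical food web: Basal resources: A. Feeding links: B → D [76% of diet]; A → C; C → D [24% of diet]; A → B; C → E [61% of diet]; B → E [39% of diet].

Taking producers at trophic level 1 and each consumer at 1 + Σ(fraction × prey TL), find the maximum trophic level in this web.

3

B: 1 + 1 = 2
C: 1 + 1 = 2
D: 1 + (0.76×2 + 0.24×2) = 3
E: 1 + (0.61×2 + 0.39×2) = 3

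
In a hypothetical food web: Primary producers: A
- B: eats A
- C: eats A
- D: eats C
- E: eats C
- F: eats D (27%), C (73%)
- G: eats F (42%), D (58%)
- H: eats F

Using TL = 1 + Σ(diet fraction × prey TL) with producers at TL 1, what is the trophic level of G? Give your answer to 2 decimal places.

B: 1 + 1 = 2
C: 1 + 1 = 2
D: 1 + 2 = 3
E: 1 + 2 = 3
F: 1 + (0.27×3 + 0.73×2) = 3.27
G: 1 + (0.42×3.27 + 0.58×3) = 4.1134
H: 1 + 3.27 = 4.27

4.11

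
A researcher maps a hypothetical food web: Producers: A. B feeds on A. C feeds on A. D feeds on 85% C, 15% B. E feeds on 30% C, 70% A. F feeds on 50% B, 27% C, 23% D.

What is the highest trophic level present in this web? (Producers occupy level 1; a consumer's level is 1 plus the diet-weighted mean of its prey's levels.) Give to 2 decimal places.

B: 1 + 1 = 2
C: 1 + 1 = 2
D: 1 + (0.85×2 + 0.15×2) = 3
E: 1 + (0.3×2 + 0.7×1) = 2.3
F: 1 + (0.5×2 + 0.27×2 + 0.23×3) = 3.23

3.23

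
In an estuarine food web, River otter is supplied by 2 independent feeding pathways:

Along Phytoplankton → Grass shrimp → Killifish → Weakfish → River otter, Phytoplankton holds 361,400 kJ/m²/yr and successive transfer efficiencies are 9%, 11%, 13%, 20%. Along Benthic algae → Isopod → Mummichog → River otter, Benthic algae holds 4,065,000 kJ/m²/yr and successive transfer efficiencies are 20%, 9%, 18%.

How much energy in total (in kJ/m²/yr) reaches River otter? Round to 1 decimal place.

13263.6 kJ/m²/yr

Via Phytoplankton: 361400 × 0.09 × 0.11 × 0.13 × 0.2 = 93.02436 kJ/m²/yr
Via Benthic algae: 4065000 × 0.2 × 0.09 × 0.18 = 13170.6 kJ/m²/yr
Total at River otter: 93.02436 + 13170.6 = 13263.62436 kJ/m²/yr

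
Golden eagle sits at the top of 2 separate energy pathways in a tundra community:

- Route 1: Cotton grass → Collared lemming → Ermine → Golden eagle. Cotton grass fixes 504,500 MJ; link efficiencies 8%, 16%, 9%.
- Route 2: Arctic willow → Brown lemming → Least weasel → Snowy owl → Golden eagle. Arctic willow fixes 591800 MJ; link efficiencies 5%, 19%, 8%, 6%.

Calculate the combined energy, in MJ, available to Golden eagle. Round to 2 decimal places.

Route 1: 504500 × 0.08 × 0.16 × 0.09 = 581.184 MJ
Route 2: 591800 × 0.05 × 0.19 × 0.08 × 0.06 = 26.98608 MJ
Total at Golden eagle: 581.184 + 26.98608 = 608.17008 MJ

608.17 MJ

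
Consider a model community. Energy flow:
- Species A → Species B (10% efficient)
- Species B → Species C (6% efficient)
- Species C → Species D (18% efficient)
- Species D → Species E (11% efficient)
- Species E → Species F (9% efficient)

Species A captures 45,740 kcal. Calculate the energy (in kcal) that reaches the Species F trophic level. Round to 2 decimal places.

0.49 kcal

Species B: 45740 × 0.1 = 4574 kcal
Species C: 4574 × 0.06 = 274.44 kcal
Species D: 274.44 × 0.18 = 49.3992 kcal
Species E: 49.3992 × 0.11 = 5.433912 kcal
Species F: 5.433912 × 0.09 = 0.48905208 kcal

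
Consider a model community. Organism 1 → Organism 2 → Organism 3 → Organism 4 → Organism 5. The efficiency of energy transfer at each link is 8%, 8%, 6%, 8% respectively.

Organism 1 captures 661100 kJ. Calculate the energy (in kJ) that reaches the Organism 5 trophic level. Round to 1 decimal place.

20.3 kJ

Organism 2: 661100 × 0.08 = 52888 kJ
Organism 3: 52888 × 0.08 = 4231.04 kJ
Organism 4: 4231.04 × 0.06 = 253.8624 kJ
Organism 5: 253.8624 × 0.08 = 20.308992 kJ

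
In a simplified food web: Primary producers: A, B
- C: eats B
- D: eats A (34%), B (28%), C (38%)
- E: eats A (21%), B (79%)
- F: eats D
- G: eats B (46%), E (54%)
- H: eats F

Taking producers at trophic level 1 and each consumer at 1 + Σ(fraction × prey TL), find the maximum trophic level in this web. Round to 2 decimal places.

C: 1 + 1 = 2
D: 1 + (0.34×1 + 0.28×1 + 0.38×2) = 2.38
E: 1 + (0.21×1 + 0.79×1) = 2
F: 1 + 2.38 = 3.38
G: 1 + (0.46×1 + 0.54×2) = 2.54
H: 1 + 3.38 = 4.38

4.38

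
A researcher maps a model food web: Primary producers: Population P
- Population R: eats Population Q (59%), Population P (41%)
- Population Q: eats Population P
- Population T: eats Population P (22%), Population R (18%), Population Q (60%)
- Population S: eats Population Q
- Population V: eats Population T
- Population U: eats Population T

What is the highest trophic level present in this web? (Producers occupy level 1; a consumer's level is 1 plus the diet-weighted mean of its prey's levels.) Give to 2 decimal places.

3.89

Population Q: 1 + 1 = 2
Population R: 1 + (0.59×2 + 0.41×1) = 2.59
Population S: 1 + 2 = 3
Population T: 1 + (0.22×1 + 0.18×2.59 + 0.6×2) = 2.8862
Population U: 1 + 2.8862 = 3.8862
Population V: 1 + 2.8862 = 3.8862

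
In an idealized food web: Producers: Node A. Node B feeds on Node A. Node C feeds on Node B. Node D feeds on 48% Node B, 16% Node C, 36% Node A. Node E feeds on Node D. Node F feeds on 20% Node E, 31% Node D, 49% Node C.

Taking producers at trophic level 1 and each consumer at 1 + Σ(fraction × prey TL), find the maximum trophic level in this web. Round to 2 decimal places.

4.10

Node B: 1 + 1 = 2
Node C: 1 + 2 = 3
Node D: 1 + (0.48×2 + 0.16×3 + 0.36×1) = 2.8
Node E: 1 + 2.8 = 3.8
Node F: 1 + (0.2×3.8 + 0.31×2.8 + 0.49×3) = 4.098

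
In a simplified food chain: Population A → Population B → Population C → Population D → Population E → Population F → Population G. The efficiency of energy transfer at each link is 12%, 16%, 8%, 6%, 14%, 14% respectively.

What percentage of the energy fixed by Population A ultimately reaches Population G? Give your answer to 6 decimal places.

0.000181%

Product of link efficiencies: 0.12 × 0.16 × 0.08 × 0.06 × 0.14 × 0.14 = 0.000001806336
As a percentage: 0.000001806336 × 100 = 0.000181%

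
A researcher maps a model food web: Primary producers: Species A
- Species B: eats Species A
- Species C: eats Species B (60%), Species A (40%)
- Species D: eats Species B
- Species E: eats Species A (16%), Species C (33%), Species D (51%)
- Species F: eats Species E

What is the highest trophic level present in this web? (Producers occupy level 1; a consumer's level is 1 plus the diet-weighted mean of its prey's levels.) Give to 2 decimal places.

Species B: 1 + 1 = 2
Species C: 1 + (0.6×2 + 0.4×1) = 2.6
Species D: 1 + 2 = 3
Species E: 1 + (0.16×1 + 0.33×2.6 + 0.51×3) = 3.548
Species F: 1 + 3.548 = 4.548

4.55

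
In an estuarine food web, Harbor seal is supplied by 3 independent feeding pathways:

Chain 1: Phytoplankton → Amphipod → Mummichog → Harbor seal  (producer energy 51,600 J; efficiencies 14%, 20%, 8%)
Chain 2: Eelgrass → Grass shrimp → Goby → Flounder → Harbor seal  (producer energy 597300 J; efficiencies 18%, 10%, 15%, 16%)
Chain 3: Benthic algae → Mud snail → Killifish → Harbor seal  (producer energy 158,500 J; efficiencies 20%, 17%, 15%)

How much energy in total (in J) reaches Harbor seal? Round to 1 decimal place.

Chain 1: 51600 × 0.14 × 0.2 × 0.08 = 115.584 J
Chain 2: 597300 × 0.18 × 0.1 × 0.15 × 0.16 = 258.0336 J
Chain 3: 158500 × 0.2 × 0.17 × 0.15 = 808.35 J
Total at Harbor seal: 115.584 + 258.0336 + 808.35 = 1181.9676 J

1182.0 J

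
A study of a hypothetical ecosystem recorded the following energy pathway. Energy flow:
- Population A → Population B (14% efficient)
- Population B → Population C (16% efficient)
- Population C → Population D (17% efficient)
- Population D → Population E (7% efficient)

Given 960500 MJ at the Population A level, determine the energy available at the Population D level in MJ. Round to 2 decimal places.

3657.58 MJ

Population B: 960500 × 0.14 = 134470 MJ
Population C: 134470 × 0.16 = 21515.2 MJ
Population D: 21515.2 × 0.17 = 3657.584 MJ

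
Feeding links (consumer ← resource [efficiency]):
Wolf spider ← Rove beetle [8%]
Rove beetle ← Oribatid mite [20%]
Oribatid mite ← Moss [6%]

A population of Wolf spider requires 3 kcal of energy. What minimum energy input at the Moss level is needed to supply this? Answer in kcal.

Cumulative transfer efficiency: 0.06 × 0.2 × 0.08 = 0.00096
Moss energy = 3 / 0.00096 = 3125 kcal

3125 kcal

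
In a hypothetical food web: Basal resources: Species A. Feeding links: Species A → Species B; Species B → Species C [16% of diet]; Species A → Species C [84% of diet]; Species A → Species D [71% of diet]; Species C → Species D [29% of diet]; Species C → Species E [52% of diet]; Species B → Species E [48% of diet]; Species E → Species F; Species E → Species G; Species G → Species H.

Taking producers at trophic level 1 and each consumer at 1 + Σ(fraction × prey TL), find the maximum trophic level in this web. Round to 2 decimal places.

Species B: 1 + 1 = 2
Species C: 1 + (0.16×2 + 0.84×1) = 2.16
Species D: 1 + (0.71×1 + 0.29×2.16) = 2.3364
Species E: 1 + (0.52×2.16 + 0.48×2) = 3.0832
Species F: 1 + 3.0832 = 4.0832
Species G: 1 + 3.0832 = 4.0832
Species H: 1 + 4.0832 = 5.0832

5.08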